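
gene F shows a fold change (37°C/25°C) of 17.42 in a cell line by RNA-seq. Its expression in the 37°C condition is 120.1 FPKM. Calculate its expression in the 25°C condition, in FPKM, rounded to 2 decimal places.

25°C expression = 120.1 / 17.42 = 6.89

6.89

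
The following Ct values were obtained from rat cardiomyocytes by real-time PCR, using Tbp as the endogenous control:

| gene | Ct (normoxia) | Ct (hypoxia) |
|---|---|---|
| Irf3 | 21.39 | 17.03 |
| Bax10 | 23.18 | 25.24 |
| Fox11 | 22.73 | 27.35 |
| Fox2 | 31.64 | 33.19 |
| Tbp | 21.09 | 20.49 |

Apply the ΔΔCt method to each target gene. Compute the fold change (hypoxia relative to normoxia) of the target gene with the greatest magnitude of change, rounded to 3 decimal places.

0.027

Irf3: ΔΔCt = (17.03−20.49) − (21.39−21.09) = -3.46 − 0.30 = -3.76; fold change = 2^3.76 = 13.548
Bax10: ΔΔCt = (25.24−20.49) − (23.18−21.09) = 4.75 − 2.09 = 2.66; fold change = 2^-2.66 = 0.158
Fox11: ΔΔCt = (27.35−20.49) − (22.73−21.09) = 6.86 − 1.64 = 5.22; fold change = 2^-5.22 = 0.027
Fox2: ΔΔCt = (33.19−20.49) − (31.64−21.09) = 12.70 − 10.55 = 2.15; fold change = 2^-2.15 = 0.225
Fox11 has the largest |ΔΔCt| = 5.22.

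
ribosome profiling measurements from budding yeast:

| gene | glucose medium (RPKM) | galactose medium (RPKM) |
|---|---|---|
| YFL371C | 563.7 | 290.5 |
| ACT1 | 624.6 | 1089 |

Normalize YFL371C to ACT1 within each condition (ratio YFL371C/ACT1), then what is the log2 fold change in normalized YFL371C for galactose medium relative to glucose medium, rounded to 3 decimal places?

YFL371C/ACT1 (glucose medium) = 563.7 / 624.6 = 0.9025
YFL371C/ACT1 (galactose medium) = 290.5 / 1089 = 0.26676
Fold change = 0.26676 / 0.9025 = 0.2956
log2(0.2956) = -1.7584

-1.758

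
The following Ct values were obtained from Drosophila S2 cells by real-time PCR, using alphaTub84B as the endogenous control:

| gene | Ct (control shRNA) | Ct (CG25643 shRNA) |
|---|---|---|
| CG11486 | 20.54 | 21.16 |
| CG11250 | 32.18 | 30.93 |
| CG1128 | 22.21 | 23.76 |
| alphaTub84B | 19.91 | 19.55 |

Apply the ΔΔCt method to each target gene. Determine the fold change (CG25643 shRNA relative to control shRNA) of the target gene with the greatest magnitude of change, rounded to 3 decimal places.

CG11486: ΔΔCt = (21.16−19.55) − (20.54−19.91) = 1.61 − 0.63 = 0.98; fold change = 2^-0.98 = 0.507
CG11250: ΔΔCt = (30.93−19.55) − (32.18−19.91) = 11.38 − 12.27 = -0.89; fold change = 2^0.89 = 1.853
CG1128: ΔΔCt = (23.76−19.55) − (22.21−19.91) = 4.21 − 2.30 = 1.91; fold change = 2^-1.91 = 0.266
CG1128 has the largest |ΔΔCt| = 1.91.

0.266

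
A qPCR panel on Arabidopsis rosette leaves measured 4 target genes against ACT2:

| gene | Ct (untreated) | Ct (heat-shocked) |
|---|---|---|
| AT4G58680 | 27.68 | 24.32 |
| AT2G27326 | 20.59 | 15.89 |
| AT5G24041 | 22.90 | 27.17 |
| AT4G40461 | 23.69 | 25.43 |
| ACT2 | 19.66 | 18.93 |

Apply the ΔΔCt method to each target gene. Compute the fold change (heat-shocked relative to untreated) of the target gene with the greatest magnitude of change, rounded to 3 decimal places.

0.031

AT4G58680: ΔΔCt = (24.32−18.93) − (27.68−19.66) = 5.39 − 8.02 = -2.63; fold change = 2^2.63 = 6.190
AT2G27326: ΔΔCt = (15.89−18.93) − (20.59−19.66) = -3.04 − 0.93 = -3.97; fold change = 2^3.97 = 15.671
AT5G24041: ΔΔCt = (27.17−18.93) − (22.90−19.66) = 8.24 − 3.24 = 5.00; fold change = 2^-5.00 = 0.031
AT4G40461: ΔΔCt = (25.43−18.93) − (23.69−19.66) = 6.50 − 4.03 = 2.47; fold change = 2^-2.47 = 0.180
AT5G24041 has the largest |ΔΔCt| = 5.00.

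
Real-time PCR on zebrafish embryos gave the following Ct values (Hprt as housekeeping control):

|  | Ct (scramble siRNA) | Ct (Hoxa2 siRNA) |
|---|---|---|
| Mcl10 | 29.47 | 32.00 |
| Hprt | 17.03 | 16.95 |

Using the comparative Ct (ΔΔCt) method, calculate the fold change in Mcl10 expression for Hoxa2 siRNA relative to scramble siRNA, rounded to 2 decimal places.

0.16

ΔCt(scramble siRNA) = 29.470 − 17.030 = 12.440
ΔCt(Hoxa2 siRNA) = 32.000 − 16.950 = 15.050
ΔΔCt = 15.050 − 12.440 = 2.610
Fold change = 2^(−2.610) = 0.164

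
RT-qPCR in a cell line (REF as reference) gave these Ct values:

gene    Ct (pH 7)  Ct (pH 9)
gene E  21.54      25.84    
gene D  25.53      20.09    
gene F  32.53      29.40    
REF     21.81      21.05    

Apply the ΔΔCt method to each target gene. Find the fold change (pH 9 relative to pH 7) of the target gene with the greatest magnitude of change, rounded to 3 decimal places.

gene E: ΔΔCt = (25.84−21.05) − (21.54−21.81) = 4.79 − (-0.27) = 5.06; fold change = 2^-5.06 = 0.030
gene D: ΔΔCt = (20.09−21.05) − (25.53−21.81) = -0.96 − 3.72 = -4.68; fold change = 2^4.68 = 25.634
gene F: ΔΔCt = (29.40−21.05) − (32.53−21.81) = 8.35 − 10.72 = -2.37; fold change = 2^2.37 = 5.169
gene E has the largest |ΔΔCt| = 5.06.

0.030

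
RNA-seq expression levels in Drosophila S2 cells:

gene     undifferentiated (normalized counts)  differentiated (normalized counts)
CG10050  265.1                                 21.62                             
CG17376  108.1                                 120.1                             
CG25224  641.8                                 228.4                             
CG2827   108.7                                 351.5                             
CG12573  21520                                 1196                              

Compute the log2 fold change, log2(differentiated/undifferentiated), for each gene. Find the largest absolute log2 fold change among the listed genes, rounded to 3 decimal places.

4.169

log2(21.62/265.1) = -3.616  (CG10050)
log2(120.1/108.1) = 0.152  (CG17376)
log2(228.4/641.8) = -1.491  (CG25224)
log2(351.5/108.7) = 1.693  (CG2827)
log2(1196/21520) = -4.169  (CG12573)
The largest magnitude belongs to CG12573.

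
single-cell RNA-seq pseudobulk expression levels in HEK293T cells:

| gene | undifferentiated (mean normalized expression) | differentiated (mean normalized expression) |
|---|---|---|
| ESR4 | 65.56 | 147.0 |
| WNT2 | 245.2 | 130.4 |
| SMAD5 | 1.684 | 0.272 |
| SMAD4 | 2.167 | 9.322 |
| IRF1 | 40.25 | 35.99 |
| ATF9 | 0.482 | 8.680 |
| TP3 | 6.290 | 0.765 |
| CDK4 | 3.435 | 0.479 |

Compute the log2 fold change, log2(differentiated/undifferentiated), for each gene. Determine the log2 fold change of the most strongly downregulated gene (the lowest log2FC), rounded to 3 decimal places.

log2(147.0/65.56) = 1.165  (ESR4)
log2(130.4/245.2) = -0.911  (WNT2)
log2(0.272/1.684) = -2.630  (SMAD5)
log2(9.322/2.167) = 2.105  (SMAD4)
log2(35.99/40.25) = -0.161  (IRF1)
log2(8.680/0.482) = 4.171  (ATF9)
log2(0.765/6.290) = -3.040  (TP3)
log2(0.479/3.435) = -2.842  (CDK4)
TP3 is most strongly downregulated.

-3.040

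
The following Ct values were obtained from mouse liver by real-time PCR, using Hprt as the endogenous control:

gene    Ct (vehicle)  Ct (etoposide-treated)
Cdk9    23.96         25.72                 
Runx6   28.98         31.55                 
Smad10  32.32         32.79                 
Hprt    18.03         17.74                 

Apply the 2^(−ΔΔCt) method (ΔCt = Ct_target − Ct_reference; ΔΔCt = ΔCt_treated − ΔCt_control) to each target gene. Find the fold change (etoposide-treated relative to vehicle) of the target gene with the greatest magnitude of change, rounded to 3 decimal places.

0.138

Cdk9: ΔΔCt = (25.72−17.74) − (23.96−18.03) = 7.98 − 5.93 = 2.05; fold change = 2^-2.05 = 0.241
Runx6: ΔΔCt = (31.55−17.74) − (28.98−18.03) = 13.81 − 10.95 = 2.86; fold change = 2^-2.86 = 0.138
Smad10: ΔΔCt = (32.79−17.74) − (32.32−18.03) = 15.05 − 14.29 = 0.76; fold change = 2^-0.76 = 0.590
Runx6 has the largest |ΔΔCt| = 2.86.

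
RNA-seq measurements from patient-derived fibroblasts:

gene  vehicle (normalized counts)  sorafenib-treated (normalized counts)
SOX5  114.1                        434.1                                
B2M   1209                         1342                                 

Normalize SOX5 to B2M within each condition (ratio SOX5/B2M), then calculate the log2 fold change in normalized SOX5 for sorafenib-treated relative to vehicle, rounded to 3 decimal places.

1.777

SOX5/B2M (vehicle) = 114.1 / 1209 = 0.094376
SOX5/B2M (sorafenib-treated) = 434.1 / 1342 = 0.32347
Fold change = 0.32347 / 0.094376 = 3.4275
log2(3.4275) = 1.7772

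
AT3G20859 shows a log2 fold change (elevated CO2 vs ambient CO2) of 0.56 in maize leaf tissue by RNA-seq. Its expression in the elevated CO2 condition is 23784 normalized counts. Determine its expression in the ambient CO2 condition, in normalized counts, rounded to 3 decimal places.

16132.739

Fold change = 2^(0.56) = 1.4743
ambient CO2 expression = 23784 / 1.4743 = 16132.739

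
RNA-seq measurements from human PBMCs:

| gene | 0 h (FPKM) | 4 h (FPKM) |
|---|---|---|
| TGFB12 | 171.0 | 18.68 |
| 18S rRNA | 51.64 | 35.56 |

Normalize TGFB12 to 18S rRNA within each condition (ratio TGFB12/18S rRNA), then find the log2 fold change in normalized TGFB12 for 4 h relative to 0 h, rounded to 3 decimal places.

TGFB12/18S rRNA (0 h) = 171.0 / 51.64 = 3.3114
TGFB12/18S rRNA (4 h) = 18.68 / 35.56 = 0.52531
Fold change = 0.52531 / 3.3114 = 0.1586
log2(0.1586) = -2.6562

-2.656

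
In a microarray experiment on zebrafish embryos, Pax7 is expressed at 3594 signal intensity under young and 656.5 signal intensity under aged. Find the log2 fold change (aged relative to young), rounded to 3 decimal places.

-2.453

Fold change = 656.5 / 3594 = 0.1827
log2(0.1827) = -2.4527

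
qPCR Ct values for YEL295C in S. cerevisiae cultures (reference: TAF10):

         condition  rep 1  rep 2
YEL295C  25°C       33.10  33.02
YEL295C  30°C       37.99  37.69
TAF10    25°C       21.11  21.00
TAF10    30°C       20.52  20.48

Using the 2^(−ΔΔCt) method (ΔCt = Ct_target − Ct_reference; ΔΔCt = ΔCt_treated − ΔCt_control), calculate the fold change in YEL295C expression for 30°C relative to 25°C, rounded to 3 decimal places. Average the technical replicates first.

0.025

Mean Ct: YEL295C 25°C 33.060; YEL295C 30°C 37.840; TAF10 25°C 21.055; TAF10 30°C 20.500
ΔCt(25°C) = 33.060 − 21.055 = 12.005
ΔCt(30°C) = 37.840 − 20.500 = 17.340
ΔΔCt = 17.340 − 12.005 = 5.335
Fold change = 2^(−5.335) = 0.0248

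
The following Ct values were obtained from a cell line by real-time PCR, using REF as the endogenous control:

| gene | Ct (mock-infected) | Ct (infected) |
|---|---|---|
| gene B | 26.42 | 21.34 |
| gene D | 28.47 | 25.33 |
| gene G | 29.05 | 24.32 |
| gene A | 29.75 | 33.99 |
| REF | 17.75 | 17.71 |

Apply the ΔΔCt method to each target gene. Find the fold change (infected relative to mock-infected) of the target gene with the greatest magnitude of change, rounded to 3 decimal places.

gene B: ΔΔCt = (21.34−17.71) − (26.42−17.75) = 3.63 − 8.67 = -5.04; fold change = 2^5.04 = 32.900
gene D: ΔΔCt = (25.33−17.71) − (28.47−17.75) = 7.62 − 10.72 = -3.10; fold change = 2^3.10 = 8.574
gene G: ΔΔCt = (24.32−17.71) − (29.05−17.75) = 6.61 − 11.30 = -4.69; fold change = 2^4.69 = 25.813
gene A: ΔΔCt = (33.99−17.71) − (29.75−17.75) = 16.28 − 12.00 = 4.28; fold change = 2^-4.28 = 0.051
gene B has the largest |ΔΔCt| = 5.04.

32.900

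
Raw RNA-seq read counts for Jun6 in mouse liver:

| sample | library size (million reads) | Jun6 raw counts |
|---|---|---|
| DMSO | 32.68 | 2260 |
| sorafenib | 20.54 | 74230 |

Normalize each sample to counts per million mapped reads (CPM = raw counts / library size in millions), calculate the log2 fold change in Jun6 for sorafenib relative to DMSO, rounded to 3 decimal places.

5.708

CPM(DMSO) = 2260 / 32.68 = 69.1554
CPM(sorafenib) = 74230 / 20.54 = 3613.9241
Fold change = 3613.9241 / 69.1554 = 52.25798
log2(52.25798) = 5.7076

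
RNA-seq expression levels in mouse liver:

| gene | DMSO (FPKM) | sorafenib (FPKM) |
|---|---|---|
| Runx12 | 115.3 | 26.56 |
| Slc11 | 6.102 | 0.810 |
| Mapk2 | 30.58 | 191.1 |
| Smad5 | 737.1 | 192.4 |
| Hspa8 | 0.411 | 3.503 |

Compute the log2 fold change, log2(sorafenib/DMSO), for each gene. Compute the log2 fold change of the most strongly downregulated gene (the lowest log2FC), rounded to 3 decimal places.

log2(26.56/115.3) = -2.118  (Runx12)
log2(0.810/6.102) = -2.913  (Slc11)
log2(191.1/30.58) = 2.644  (Mapk2)
log2(192.4/737.1) = -1.938  (Smad5)
log2(3.503/0.411) = 3.091  (Hspa8)
Slc11 is most strongly downregulated.

-2.913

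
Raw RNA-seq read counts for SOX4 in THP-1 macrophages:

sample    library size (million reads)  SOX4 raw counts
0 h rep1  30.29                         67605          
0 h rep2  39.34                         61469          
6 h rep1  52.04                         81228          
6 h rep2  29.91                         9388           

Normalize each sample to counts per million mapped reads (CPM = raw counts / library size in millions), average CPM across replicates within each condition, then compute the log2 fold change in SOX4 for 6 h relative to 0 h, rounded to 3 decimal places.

CPM(0 h rep1) = 67605 / 30.29 = 2231.9247
CPM(0 h rep2) = 61469 / 39.34 = 1562.5064
CPM(6 h rep1) = 81228 / 52.04 = 1560.8762
CPM(6 h rep2) = 9388 / 29.91 = 313.8750
mean CPM(0 h) = 1897.2155; mean CPM(6 h) = 937.3756
Fold change = 937.3756 / 1897.2155 = 0.49408
log2(0.49408) = -1.0172

-1.017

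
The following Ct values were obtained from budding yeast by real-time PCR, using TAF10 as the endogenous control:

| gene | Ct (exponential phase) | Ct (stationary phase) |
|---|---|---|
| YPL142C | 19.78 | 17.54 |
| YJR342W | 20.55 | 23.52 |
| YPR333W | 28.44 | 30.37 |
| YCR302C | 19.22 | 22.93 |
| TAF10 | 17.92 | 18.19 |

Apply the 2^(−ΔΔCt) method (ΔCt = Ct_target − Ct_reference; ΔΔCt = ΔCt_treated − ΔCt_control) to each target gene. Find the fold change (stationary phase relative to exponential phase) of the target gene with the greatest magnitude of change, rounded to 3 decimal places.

0.092

YPL142C: ΔΔCt = (17.54−18.19) − (19.78−17.92) = -0.65 − 1.86 = -2.51; fold change = 2^2.51 = 5.696
YJR342W: ΔΔCt = (23.52−18.19) − (20.55−17.92) = 5.33 − 2.63 = 2.70; fold change = 2^-2.70 = 0.154
YPR333W: ΔΔCt = (30.37−18.19) − (28.44−17.92) = 12.18 − 10.52 = 1.66; fold change = 2^-1.66 = 0.316
YCR302C: ΔΔCt = (22.93−18.19) − (19.22−17.92) = 4.74 − 1.30 = 3.44; fold change = 2^-3.44 = 0.092
YCR302C has the largest |ΔΔCt| = 3.44.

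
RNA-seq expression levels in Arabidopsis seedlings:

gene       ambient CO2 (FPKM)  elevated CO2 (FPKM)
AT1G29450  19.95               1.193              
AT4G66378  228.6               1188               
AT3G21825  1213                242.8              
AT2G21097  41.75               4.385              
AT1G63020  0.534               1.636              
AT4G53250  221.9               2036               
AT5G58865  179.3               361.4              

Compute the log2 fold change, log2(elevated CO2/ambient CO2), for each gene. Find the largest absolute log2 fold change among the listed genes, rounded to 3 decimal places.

log2(1.193/19.95) = -4.064  (AT1G29450)
log2(1188/228.6) = 2.378  (AT4G66378)
log2(242.8/1213) = -2.321  (AT3G21825)
log2(4.385/41.75) = -3.251  (AT2G21097)
log2(1.636/0.534) = 1.615  (AT1G63020)
log2(2036/221.9) = 3.198  (AT4G53250)
log2(361.4/179.3) = 1.011  (AT5G58865)
The largest magnitude belongs to AT1G29450.

4.064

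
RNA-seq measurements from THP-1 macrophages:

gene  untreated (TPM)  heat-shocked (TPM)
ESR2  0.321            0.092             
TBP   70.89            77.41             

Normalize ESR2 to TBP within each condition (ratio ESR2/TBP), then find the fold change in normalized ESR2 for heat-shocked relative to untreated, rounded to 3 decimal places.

0.262

ESR2/TBP (untreated) = 0.321 / 70.89 = 0.0045281
ESR2/TBP (heat-shocked) = 0.092 / 77.41 = 0.0011885
Fold change = 0.0011885 / 0.0045281 = 0.2625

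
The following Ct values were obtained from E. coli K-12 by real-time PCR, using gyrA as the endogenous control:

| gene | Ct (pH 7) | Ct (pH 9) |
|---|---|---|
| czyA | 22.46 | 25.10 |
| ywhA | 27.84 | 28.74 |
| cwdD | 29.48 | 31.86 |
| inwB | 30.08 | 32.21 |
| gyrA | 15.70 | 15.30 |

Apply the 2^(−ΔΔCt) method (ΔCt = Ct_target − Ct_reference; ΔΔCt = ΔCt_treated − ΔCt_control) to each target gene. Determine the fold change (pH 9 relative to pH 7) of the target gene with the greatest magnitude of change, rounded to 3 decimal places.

czyA: ΔΔCt = (25.10−15.30) − (22.46−15.70) = 9.80 − 6.76 = 3.04; fold change = 2^-3.04 = 0.122
ywhA: ΔΔCt = (28.74−15.30) − (27.84−15.70) = 13.44 − 12.14 = 1.30; fold change = 2^-1.30 = 0.406
cwdD: ΔΔCt = (31.86−15.30) − (29.48−15.70) = 16.56 − 13.78 = 2.78; fold change = 2^-2.78 = 0.146
inwB: ΔΔCt = (32.21−15.30) − (30.08−15.70) = 16.91 − 14.38 = 2.53; fold change = 2^-2.53 = 0.173
czyA has the largest |ΔΔCt| = 3.04.

0.122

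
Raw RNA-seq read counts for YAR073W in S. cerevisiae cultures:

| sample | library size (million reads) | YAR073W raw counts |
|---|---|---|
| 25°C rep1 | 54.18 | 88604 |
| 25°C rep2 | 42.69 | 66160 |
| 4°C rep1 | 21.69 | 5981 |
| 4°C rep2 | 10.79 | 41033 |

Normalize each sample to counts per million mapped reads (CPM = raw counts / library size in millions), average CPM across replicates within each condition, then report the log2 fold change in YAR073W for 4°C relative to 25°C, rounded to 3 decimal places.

0.357

CPM(25°C rep1) = 88604 / 54.18 = 1635.3636
CPM(25°C rep2) = 66160 / 42.69 = 1549.7775
CPM(4°C rep1) = 5981 / 21.69 = 275.7492
CPM(4°C rep2) = 41033 / 10.79 = 3802.8730
mean CPM(25°C) = 1592.5705; mean CPM(4°C) = 2039.3111
Fold change = 2039.3111 / 1592.5705 = 1.28052
log2(1.28052) = 0.3567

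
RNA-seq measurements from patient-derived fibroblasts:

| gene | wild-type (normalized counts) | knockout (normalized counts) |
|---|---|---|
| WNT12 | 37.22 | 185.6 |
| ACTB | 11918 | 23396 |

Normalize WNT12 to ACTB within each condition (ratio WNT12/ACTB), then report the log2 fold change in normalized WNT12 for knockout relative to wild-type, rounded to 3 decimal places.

WNT12/ACTB (wild-type) = 37.22 / 11918 = 0.003123
WNT12/ACTB (knockout) = 185.6 / 23396 = 0.007933
Fold change = 0.007933 / 0.003123 = 2.5402
log2(2.5402) = 1.3449

1.345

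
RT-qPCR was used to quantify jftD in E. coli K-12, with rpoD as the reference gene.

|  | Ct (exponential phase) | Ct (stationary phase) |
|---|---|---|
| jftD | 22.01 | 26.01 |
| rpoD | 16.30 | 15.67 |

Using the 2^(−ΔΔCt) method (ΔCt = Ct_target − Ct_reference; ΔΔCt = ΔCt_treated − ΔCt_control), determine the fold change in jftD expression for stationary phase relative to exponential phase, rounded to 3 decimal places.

ΔCt(exponential phase) = 22.010 − 16.300 = 5.710
ΔCt(stationary phase) = 26.010 − 15.670 = 10.340
ΔΔCt = 10.340 − 5.710 = 4.630
Fold change = 2^(−4.630) = 0.0404

0.040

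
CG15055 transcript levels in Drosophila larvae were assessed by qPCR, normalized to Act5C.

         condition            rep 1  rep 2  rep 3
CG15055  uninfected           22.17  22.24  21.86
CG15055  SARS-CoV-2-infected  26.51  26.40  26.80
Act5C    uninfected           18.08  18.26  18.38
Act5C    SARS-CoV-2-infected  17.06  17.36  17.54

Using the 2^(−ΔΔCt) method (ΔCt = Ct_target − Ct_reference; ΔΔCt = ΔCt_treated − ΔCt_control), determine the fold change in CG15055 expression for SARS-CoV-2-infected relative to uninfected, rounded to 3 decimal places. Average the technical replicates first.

Mean Ct: CG15055 uninfected 22.090; CG15055 SARS-CoV-2-infected 26.570; Act5C uninfected 18.240; Act5C SARS-CoV-2-infected 17.320
ΔCt(uninfected) = 22.090 − 18.240 = 3.850
ΔCt(SARS-CoV-2-infected) = 26.570 − 17.320 = 9.250
ΔΔCt = 9.250 − 3.850 = 5.400
Fold change = 2^(−5.400) = 0.0237

0.024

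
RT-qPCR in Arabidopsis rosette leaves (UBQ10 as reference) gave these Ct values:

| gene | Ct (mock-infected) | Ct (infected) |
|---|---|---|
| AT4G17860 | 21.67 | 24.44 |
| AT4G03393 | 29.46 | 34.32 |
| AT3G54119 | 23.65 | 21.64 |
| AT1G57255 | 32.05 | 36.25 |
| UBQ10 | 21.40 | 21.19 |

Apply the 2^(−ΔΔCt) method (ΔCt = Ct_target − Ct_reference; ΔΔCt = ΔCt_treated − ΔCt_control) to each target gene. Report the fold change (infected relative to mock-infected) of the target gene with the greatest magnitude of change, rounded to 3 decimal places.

AT4G17860: ΔΔCt = (24.44−21.19) − (21.67−21.40) = 3.25 − 0.27 = 2.98; fold change = 2^-2.98 = 0.127
AT4G03393: ΔΔCt = (34.32−21.19) − (29.46−21.40) = 13.13 − 8.06 = 5.07; fold change = 2^-5.07 = 0.030
AT3G54119: ΔΔCt = (21.64−21.19) − (23.65−21.40) = 0.45 − 2.25 = -1.80; fold change = 2^1.80 = 3.482
AT1G57255: ΔΔCt = (36.25−21.19) − (32.05−21.40) = 15.06 − 10.65 = 4.41; fold change = 2^-4.41 = 0.047
AT4G03393 has the largest |ΔΔCt| = 5.07.

0.030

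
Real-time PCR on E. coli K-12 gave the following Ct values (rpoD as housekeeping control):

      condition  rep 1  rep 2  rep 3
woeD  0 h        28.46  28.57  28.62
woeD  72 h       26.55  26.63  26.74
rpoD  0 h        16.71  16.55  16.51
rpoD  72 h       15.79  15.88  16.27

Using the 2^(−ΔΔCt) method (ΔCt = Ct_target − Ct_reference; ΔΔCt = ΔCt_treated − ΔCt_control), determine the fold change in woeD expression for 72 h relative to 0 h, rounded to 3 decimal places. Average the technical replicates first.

Mean Ct: woeD 0 h 28.550; woeD 72 h 26.640; rpoD 0 h 16.590; rpoD 72 h 15.980
ΔCt(0 h) = 28.550 − 16.590 = 11.960
ΔCt(72 h) = 26.640 − 15.980 = 10.660
ΔΔCt = 10.660 − 11.960 = -1.300
Fold change = 2^(−(-1.300)) = 2^1.300 = 2.4623

2.462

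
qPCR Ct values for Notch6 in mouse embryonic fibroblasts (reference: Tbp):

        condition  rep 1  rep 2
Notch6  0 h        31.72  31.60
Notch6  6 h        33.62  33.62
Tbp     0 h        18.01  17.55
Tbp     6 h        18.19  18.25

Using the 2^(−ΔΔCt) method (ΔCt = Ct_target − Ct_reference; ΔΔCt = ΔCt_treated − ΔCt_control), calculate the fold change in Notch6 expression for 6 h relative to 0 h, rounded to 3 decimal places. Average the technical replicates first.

0.349

Mean Ct: Notch6 0 h 31.660; Notch6 6 h 33.620; Tbp 0 h 17.780; Tbp 6 h 18.220
ΔCt(0 h) = 31.660 − 17.780 = 13.880
ΔCt(6 h) = 33.620 − 18.220 = 15.400
ΔΔCt = 15.400 − 13.880 = 1.520
Fold change = 2^(−1.520) = 0.3487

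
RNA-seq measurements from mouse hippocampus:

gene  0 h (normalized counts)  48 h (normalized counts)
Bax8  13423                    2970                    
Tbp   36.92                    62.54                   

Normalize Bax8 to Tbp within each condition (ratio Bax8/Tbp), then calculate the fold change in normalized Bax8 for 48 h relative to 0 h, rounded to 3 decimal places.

Bax8/Tbp (0 h) = 13423 / 36.92 = 363.57
Bax8/Tbp (48 h) = 2970 / 62.54 = 47.49
Fold change = 47.49 / 363.57 = 0.1306

0.131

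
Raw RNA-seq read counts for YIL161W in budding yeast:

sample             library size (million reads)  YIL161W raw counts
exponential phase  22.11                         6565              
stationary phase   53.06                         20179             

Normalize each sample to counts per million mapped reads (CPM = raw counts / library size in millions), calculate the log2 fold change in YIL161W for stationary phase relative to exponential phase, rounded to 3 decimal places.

0.357

CPM(exponential phase) = 6565 / 22.11 = 296.9245
CPM(stationary phase) = 20179 / 53.06 = 380.3053
Fold change = 380.3053 / 296.9245 = 1.28082
log2(1.28082) = 0.3571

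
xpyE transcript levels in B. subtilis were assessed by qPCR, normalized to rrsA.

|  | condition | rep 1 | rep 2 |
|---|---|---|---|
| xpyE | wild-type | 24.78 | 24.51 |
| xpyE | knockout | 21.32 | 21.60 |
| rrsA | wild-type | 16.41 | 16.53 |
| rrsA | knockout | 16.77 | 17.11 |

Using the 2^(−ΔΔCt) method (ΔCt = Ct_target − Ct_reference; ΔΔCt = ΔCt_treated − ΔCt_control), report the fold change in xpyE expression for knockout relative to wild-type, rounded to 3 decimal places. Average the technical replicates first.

Mean Ct: xpyE wild-type 24.645; xpyE knockout 21.460; rrsA wild-type 16.470; rrsA knockout 16.940
ΔCt(wild-type) = 24.645 − 16.470 = 8.175
ΔCt(knockout) = 21.460 − 16.940 = 4.520
ΔΔCt = 4.520 − 8.175 = -3.655
Fold change = 2^(−(-3.655)) = 2^3.655 = 12.5969

12.597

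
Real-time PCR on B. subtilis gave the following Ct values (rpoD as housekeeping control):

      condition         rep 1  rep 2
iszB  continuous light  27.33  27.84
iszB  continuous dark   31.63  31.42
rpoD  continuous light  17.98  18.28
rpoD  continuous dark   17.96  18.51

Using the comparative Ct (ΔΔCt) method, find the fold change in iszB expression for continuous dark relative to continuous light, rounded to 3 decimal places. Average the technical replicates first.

0.070

Mean Ct: iszB continuous light 27.585; iszB continuous dark 31.525; rpoD continuous light 18.130; rpoD continuous dark 18.235
ΔCt(continuous light) = 27.585 − 18.130 = 9.455
ΔCt(continuous dark) = 31.525 − 18.235 = 13.290
ΔΔCt = 13.290 − 9.455 = 3.835
Fold change = 2^(−3.835) = 0.0701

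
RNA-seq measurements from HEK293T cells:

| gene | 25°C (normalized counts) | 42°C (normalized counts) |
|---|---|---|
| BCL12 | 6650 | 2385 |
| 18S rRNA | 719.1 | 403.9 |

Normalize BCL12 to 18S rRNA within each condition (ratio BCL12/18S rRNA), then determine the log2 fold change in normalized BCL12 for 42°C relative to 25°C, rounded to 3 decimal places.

BCL12/18S rRNA (25°C) = 6650 / 719.1 = 9.2477
BCL12/18S rRNA (42°C) = 2385 / 403.9 = 5.9049
Fold change = 5.9049 / 9.2477 = 0.6385
log2(0.6385) = -0.6472

-0.647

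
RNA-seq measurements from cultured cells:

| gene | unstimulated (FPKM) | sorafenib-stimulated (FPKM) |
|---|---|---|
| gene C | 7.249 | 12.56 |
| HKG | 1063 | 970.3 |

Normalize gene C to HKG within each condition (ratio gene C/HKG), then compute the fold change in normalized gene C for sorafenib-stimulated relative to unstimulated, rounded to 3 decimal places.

gene C/HKG (unstimulated) = 7.249 / 1063 = 0.0068194
gene C/HKG (sorafenib-stimulated) = 12.56 / 970.3 = 0.012944
Fold change = 0.012944 / 0.0068194 = 1.8982

1.898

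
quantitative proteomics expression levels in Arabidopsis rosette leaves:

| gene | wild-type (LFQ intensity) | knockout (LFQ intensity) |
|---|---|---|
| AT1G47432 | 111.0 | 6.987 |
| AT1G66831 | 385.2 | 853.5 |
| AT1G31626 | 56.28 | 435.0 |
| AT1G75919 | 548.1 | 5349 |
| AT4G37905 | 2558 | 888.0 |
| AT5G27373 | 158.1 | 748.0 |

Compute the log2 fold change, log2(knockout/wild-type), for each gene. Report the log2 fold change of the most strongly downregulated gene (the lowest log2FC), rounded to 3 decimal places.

log2(6.987/111.0) = -3.990  (AT1G47432)
log2(853.5/385.2) = 1.148  (AT1G66831)
log2(435.0/56.28) = 2.950  (AT1G31626)
log2(5349/548.1) = 3.287  (AT1G75919)
log2(888.0/2558) = -1.526  (AT4G37905)
log2(748.0/158.1) = 2.242  (AT5G27373)
AT1G47432 is most strongly downregulated.

-3.990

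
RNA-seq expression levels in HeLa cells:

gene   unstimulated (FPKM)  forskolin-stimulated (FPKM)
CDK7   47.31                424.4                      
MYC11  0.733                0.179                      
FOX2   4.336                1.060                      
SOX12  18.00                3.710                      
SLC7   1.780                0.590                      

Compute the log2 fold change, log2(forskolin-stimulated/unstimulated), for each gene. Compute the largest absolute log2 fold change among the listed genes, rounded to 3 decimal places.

3.165

log2(424.4/47.31) = 3.165  (CDK7)
log2(0.179/0.733) = -2.034  (MYC11)
log2(1.060/4.336) = -2.032  (FOX2)
log2(3.710/18.00) = -2.279  (SOX12)
log2(0.590/1.780) = -1.593  (SLC7)
The largest magnitude belongs to CDK7.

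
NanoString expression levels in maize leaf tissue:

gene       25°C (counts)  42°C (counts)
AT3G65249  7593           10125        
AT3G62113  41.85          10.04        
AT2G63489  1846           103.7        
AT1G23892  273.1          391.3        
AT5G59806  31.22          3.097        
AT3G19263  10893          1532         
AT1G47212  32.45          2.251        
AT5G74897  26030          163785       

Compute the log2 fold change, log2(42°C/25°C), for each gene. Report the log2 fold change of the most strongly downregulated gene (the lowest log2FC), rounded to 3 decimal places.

log2(10125/7593) = 0.415  (AT3G65249)
log2(10.04/41.85) = -2.059  (AT3G62113)
log2(103.7/1846) = -4.154  (AT2G63489)
log2(391.3/273.1) = 0.519  (AT1G23892)
log2(3.097/31.22) = -3.334  (AT5G59806)
log2(1532/10893) = -2.830  (AT3G19263)
log2(2.251/32.45) = -3.850  (AT1G47212)
log2(163785/26030) = 2.654  (AT5G74897)
AT2G63489 is most strongly downregulated.

-4.154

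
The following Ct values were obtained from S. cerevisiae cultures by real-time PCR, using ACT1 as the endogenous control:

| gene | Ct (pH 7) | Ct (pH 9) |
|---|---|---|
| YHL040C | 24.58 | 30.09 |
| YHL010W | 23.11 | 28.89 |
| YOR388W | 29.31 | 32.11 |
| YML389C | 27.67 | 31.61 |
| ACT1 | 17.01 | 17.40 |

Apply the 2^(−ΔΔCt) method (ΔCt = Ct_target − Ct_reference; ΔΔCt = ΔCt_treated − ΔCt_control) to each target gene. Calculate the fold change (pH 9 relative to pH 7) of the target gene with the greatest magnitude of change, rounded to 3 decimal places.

YHL040C: ΔΔCt = (30.09−17.40) − (24.58−17.01) = 12.69 − 7.57 = 5.12; fold change = 2^-5.12 = 0.029
YHL010W: ΔΔCt = (28.89−17.40) − (23.11−17.01) = 11.49 − 6.10 = 5.39; fold change = 2^-5.39 = 0.024
YOR388W: ΔΔCt = (32.11−17.40) − (29.31−17.01) = 14.71 − 12.30 = 2.41; fold change = 2^-2.41 = 0.188
YML389C: ΔΔCt = (31.61−17.40) − (27.67−17.01) = 14.21 − 10.66 = 3.55; fold change = 2^-3.55 = 0.085
YHL010W has the largest |ΔΔCt| = 5.39.

0.024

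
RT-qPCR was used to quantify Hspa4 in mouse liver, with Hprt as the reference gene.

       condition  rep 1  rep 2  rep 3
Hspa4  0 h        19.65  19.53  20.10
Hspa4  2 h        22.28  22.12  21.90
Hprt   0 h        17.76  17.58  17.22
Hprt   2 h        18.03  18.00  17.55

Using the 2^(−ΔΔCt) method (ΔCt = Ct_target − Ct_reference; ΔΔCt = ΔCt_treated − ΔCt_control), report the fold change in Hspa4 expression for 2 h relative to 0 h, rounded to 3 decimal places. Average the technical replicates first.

Mean Ct: Hspa4 0 h 19.760; Hspa4 2 h 22.100; Hprt 0 h 17.520; Hprt 2 h 17.860
ΔCt(0 h) = 19.760 − 17.520 = 2.240
ΔCt(2 h) = 22.100 − 17.860 = 4.240
ΔΔCt = 4.240 − 2.240 = 2.000
Fold change = 2^(−2.000) = 0.2500

0.250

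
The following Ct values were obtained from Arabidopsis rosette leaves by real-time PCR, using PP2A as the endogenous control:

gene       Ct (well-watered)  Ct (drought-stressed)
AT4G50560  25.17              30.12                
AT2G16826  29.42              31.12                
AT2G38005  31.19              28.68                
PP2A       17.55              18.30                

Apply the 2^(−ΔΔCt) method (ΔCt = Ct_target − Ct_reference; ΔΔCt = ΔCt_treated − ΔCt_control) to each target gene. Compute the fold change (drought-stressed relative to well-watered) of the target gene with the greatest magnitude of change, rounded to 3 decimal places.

AT4G50560: ΔΔCt = (30.12−18.30) − (25.17−17.55) = 11.82 − 7.62 = 4.20; fold change = 2^-4.20 = 0.054
AT2G16826: ΔΔCt = (31.12−18.30) − (29.42−17.55) = 12.82 − 11.87 = 0.95; fold change = 2^-0.95 = 0.518
AT2G38005: ΔΔCt = (28.68−18.30) − (31.19−17.55) = 10.38 − 13.64 = -3.26; fold change = 2^3.26 = 9.580
AT4G50560 has the largest |ΔΔCt| = 4.20.

0.054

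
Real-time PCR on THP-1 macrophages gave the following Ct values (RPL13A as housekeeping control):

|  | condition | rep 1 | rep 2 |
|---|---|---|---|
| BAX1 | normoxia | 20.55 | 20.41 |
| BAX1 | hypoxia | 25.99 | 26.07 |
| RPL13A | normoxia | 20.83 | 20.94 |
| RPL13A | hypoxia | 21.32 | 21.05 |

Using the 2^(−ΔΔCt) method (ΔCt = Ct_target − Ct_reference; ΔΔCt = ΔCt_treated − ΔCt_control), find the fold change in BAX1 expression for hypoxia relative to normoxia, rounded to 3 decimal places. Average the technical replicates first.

0.026

Mean Ct: BAX1 normoxia 20.480; BAX1 hypoxia 26.030; RPL13A normoxia 20.885; RPL13A hypoxia 21.185
ΔCt(normoxia) = 20.480 − 20.885 = -0.405
ΔCt(hypoxia) = 26.030 − 21.185 = 4.845
ΔΔCt = 4.845 − (-0.405) = 5.250
Fold change = 2^(−5.250) = 0.0263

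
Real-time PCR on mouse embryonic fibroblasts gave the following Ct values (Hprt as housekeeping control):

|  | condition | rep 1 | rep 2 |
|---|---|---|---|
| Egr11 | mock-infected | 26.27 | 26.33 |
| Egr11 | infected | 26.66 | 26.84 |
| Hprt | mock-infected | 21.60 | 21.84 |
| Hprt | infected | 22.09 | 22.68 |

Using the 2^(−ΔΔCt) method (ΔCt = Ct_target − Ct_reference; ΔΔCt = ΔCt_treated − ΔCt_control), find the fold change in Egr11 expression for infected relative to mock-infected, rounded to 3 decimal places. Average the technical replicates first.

1.161

Mean Ct: Egr11 mock-infected 26.300; Egr11 infected 26.750; Hprt mock-infected 21.720; Hprt infected 22.385
ΔCt(mock-infected) = 26.300 − 21.720 = 4.580
ΔCt(infected) = 26.750 − 22.385 = 4.365
ΔΔCt = 4.365 − 4.580 = -0.215
Fold change = 2^(−(-0.215)) = 2^0.215 = 1.1607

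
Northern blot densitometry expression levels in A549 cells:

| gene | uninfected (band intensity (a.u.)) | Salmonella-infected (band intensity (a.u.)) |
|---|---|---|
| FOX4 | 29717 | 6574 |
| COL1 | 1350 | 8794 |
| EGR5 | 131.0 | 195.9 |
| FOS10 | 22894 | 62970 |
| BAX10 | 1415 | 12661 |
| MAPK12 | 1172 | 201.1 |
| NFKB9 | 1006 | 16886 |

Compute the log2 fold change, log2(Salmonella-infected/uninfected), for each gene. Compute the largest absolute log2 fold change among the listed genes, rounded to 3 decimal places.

log2(6574/29717) = -2.176  (FOX4)
log2(8794/1350) = 2.704  (COL1)
log2(195.9/131.0) = 0.581  (EGR5)
log2(62970/22894) = 1.460  (FOS10)
log2(12661/1415) = 3.162  (BAX10)
log2(201.1/1172) = -2.543  (MAPK12)
log2(16886/1006) = 4.069  (NFKB9)
The largest magnitude belongs to NFKB9.

4.069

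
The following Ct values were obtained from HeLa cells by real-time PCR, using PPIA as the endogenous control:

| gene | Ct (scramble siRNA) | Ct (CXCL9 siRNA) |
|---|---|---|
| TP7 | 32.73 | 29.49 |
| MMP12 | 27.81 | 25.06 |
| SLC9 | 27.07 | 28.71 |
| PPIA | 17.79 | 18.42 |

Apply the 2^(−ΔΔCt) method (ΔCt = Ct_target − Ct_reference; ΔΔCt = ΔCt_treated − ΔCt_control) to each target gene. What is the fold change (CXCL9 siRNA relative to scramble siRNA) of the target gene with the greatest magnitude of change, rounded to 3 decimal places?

14.621

TP7: ΔΔCt = (29.49−18.42) − (32.73−17.79) = 11.07 − 14.94 = -3.87; fold change = 2^3.87 = 14.621
MMP12: ΔΔCt = (25.06−18.42) − (27.81−17.79) = 6.64 − 10.02 = -3.38; fold change = 2^3.38 = 10.411
SLC9: ΔΔCt = (28.71−18.42) − (27.07−17.79) = 10.29 − 9.28 = 1.01; fold change = 2^-1.01 = 0.497
TP7 has the largest |ΔΔCt| = 3.87.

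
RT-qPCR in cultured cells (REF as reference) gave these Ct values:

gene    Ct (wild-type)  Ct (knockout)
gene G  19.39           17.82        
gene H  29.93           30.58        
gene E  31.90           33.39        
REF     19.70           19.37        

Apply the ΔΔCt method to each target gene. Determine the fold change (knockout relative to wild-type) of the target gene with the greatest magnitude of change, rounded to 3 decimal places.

gene G: ΔΔCt = (17.82−19.37) − (19.39−19.70) = -1.55 − (-0.31) = -1.24; fold change = 2^1.24 = 2.362
gene H: ΔΔCt = (30.58−19.37) − (29.93−19.70) = 11.21 − 10.23 = 0.98; fold change = 2^-0.98 = 0.507
gene E: ΔΔCt = (33.39−19.37) − (31.90−19.70) = 14.02 − 12.20 = 1.82; fold change = 2^-1.82 = 0.283
gene E has the largest |ΔΔCt| = 1.82.

0.283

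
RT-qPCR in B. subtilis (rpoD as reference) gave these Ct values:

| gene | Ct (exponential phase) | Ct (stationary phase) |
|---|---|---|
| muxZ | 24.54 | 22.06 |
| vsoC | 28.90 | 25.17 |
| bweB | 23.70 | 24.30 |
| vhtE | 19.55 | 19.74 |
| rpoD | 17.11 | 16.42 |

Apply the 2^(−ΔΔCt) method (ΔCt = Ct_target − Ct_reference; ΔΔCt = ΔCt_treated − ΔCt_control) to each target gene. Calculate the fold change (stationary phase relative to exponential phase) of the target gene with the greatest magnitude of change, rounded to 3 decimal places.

muxZ: ΔΔCt = (22.06−16.42) − (24.54−17.11) = 5.64 − 7.43 = -1.79; fold change = 2^1.79 = 3.458
vsoC: ΔΔCt = (25.17−16.42) − (28.90−17.11) = 8.75 − 11.79 = -3.04; fold change = 2^3.04 = 8.225
bweB: ΔΔCt = (24.30−16.42) − (23.70−17.11) = 7.88 − 6.59 = 1.29; fold change = 2^-1.29 = 0.409
vhtE: ΔΔCt = (19.74−16.42) − (19.55−17.11) = 3.32 − 2.44 = 0.88; fold change = 2^-0.88 = 0.543
vsoC has the largest |ΔΔCt| = 3.04.

8.225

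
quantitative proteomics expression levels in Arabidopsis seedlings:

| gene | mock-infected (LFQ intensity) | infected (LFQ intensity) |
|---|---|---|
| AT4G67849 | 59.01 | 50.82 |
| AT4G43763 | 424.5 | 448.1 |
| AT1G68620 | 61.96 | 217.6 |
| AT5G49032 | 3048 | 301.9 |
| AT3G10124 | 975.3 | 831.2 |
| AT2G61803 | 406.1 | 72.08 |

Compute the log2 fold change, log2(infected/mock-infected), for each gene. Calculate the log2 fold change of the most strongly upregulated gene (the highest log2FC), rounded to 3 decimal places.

1.812

log2(50.82/59.01) = -0.216  (AT4G67849)
log2(448.1/424.5) = 0.078  (AT4G43763)
log2(217.6/61.96) = 1.812  (AT1G68620)
log2(301.9/3048) = -3.336  (AT5G49032)
log2(831.2/975.3) = -0.231  (AT3G10124)
log2(72.08/406.1) = -2.494  (AT2G61803)
AT1G68620 is most strongly upregulated.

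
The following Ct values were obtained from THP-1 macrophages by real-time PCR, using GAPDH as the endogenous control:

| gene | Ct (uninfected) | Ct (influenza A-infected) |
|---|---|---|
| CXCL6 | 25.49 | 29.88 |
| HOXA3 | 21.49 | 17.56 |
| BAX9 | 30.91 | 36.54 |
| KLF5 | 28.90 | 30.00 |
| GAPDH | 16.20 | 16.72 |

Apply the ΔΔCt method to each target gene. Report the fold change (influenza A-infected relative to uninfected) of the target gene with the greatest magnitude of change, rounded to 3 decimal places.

0.029

CXCL6: ΔΔCt = (29.88−16.72) − (25.49−16.20) = 13.16 − 9.29 = 3.87; fold change = 2^-3.87 = 0.068
HOXA3: ΔΔCt = (17.56−16.72) − (21.49−16.20) = 0.84 − 5.29 = -4.45; fold change = 2^4.45 = 21.857
BAX9: ΔΔCt = (36.54−16.72) − (30.91−16.20) = 19.82 − 14.71 = 5.11; fold change = 2^-5.11 = 0.029
KLF5: ΔΔCt = (30.00−16.72) − (28.90−16.20) = 13.28 − 12.70 = 0.58; fold change = 2^-0.58 = 0.669
BAX9 has the largest |ΔΔCt| = 5.11.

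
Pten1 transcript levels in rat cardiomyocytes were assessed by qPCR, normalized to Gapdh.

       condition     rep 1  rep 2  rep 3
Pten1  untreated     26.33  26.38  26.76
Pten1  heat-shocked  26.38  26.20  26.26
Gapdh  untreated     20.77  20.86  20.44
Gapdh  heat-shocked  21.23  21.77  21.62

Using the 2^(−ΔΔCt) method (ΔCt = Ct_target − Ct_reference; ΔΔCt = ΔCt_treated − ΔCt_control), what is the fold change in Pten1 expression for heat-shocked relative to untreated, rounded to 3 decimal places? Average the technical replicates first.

Mean Ct: Pten1 untreated 26.490; Pten1 heat-shocked 26.280; Gapdh untreated 20.690; Gapdh heat-shocked 21.540
ΔCt(untreated) = 26.490 − 20.690 = 5.800
ΔCt(heat-shocked) = 26.280 − 21.540 = 4.740
ΔΔCt = 4.740 − 5.800 = -1.060
Fold change = 2^(−(-1.060)) = 2^1.060 = 2.0849

2.085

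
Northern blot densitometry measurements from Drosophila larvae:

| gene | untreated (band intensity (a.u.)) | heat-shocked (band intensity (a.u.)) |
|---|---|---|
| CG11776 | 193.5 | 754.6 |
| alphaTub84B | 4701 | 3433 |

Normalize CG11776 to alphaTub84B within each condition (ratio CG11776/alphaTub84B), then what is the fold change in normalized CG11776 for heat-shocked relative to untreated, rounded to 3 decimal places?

CG11776/alphaTub84B (untreated) = 193.5 / 4701 = 0.041161
CG11776/alphaTub84B (heat-shocked) = 754.6 / 3433 = 0.21981
Fold change = 0.21981 / 0.041161 = 5.3401

5.340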